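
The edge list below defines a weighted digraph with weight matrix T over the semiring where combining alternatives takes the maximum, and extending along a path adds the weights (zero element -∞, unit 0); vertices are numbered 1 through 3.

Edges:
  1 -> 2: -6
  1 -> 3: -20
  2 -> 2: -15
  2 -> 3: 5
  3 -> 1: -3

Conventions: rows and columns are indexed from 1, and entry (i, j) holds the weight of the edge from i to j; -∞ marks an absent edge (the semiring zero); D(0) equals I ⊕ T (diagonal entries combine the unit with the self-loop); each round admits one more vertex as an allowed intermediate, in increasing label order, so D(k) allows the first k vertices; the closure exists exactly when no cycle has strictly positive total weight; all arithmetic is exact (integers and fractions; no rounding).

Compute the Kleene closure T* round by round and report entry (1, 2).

D(0):
  [0, -6, -20]
  [-∞, 0, 5]
  [-3, -∞, 0]
D(1):
  [0, -6, -20]
  [-∞, 0, 5]
  [-3, -9, 0]
D(2):
  [0, -6, -1]
  [-∞, 0, 5]
  [-3, -9, 0]
D(3):
  [0, -6, -1]
  [2, 0, 5]
  [-3, -9, 0]
Answer: T*[1][2] = -6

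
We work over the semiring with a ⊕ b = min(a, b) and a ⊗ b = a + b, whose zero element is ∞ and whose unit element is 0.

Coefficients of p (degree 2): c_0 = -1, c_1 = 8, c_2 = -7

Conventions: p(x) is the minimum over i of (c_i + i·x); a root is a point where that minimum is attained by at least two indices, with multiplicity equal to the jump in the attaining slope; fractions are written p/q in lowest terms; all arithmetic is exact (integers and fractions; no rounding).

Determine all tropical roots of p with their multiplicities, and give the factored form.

hull edge (i=0, c=-1) to (i=2, c=-7): slope -3, span 2
Factored form: p(x) = -7 ⊗ (x ⊕ 3) ⊗ (x ⊕ 3)
Answer: roots = 3 (mult 2)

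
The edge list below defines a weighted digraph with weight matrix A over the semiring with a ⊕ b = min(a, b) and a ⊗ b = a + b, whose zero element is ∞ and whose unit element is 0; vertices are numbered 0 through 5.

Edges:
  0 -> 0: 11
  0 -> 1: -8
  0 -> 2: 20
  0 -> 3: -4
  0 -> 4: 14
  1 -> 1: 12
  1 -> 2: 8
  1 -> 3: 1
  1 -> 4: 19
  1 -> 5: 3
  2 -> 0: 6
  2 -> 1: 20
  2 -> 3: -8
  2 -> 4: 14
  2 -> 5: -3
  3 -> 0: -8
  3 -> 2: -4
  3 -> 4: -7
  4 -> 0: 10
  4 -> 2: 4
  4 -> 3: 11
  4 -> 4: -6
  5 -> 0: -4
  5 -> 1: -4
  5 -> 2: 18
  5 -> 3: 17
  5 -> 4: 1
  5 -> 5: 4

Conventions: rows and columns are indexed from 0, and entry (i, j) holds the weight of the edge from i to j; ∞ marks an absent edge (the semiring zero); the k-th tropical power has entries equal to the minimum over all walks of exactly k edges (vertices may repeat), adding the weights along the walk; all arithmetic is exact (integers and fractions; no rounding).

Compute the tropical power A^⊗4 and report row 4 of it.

A^⊗2:
  [-12, 3, -8, -7, -11, -5]
  [-7, -1, -3, 0, -6, 5]
  [-16, -7, -12, 2, -15, 1]
  [2, -16, -3, -12, -13, -7]
  [3, 2, -2, -4, -12, 1]
  [0, -12, 4, -8, -5, -1]
A^⊗3:
  [-15, -20, -11, -16, -17, -11]
  [-8, -15, -4, -11, -12, -6]
  [-6, -24, -11, -20, -21, -15]
  [-20, -11, -16, -15, -19, -13]
  [-12, -5, -8, -10, -18, -5]
  [-16, -8, -12, -11, -15, -9]
A^⊗4:
  [-24, -23, -20, -19, -23, -17]
  [-19, -16, -15, -14, -18, -12]
  [-28, -19, -24, -23, -27, -21]
  [-23, -28, -19, -24, -25, -19]
  [-18, -20, -14, -16, -24, -11]
  [-19, -24, -15, -20, -21, -15]
Answer: row 4 of A^⊗4 = [-18, -20, -14, -16, -24, -11]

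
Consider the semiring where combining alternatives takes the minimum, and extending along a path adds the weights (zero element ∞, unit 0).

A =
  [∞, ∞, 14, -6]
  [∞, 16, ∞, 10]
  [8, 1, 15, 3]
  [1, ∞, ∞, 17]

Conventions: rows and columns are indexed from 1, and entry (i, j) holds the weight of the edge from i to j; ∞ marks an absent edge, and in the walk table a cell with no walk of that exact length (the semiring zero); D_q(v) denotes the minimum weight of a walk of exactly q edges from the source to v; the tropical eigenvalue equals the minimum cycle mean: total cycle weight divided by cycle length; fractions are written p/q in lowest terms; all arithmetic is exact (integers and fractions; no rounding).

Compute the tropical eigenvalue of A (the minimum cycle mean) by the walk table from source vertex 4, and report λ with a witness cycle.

q=0: [∞, ∞, ∞, 0]
q=1: [1, ∞, ∞, 17]
q=2: [18, ∞, 15, -5]
q=3: [-4, 16, 30, 12]
q=4: [13, 31, 10, -10]
Optimal cycle mean attained by: cycle 1->4->1, total (-6) + 1, length 2.
Answer: λ = -5/2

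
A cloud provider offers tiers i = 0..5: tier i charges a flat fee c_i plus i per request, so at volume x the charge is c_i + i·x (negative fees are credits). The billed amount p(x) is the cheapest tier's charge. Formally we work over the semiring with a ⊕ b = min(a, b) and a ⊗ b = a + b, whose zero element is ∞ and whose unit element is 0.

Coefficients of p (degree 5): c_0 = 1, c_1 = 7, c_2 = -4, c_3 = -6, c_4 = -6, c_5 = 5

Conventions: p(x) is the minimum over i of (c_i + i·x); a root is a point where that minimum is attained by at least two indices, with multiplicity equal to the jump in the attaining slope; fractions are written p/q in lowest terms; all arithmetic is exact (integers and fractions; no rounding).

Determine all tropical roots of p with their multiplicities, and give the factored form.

hull edge (i=0, c=1) to (i=2, c=-4): slope -5/2, span 2
hull edge (i=2, c=-4) to (i=3, c=-6): slope -2, span 1
hull edge (i=3, c=-6) to (i=4, c=-6): slope 0, span 1
hull edge (i=4, c=-6) to (i=5, c=5): slope 11, span 1
Factored form: p(x) = 5 ⊗ (x ⊕ (-11)) ⊗ (x ⊕ 0) ⊗ (x ⊕ 2) ⊗ (x ⊕ 5/2) ⊗ (x ⊕ 5/2)
Answer: roots = -11 (mult 1), 0 (mult 1), 2 (mult 1), 5/2 (mult 2)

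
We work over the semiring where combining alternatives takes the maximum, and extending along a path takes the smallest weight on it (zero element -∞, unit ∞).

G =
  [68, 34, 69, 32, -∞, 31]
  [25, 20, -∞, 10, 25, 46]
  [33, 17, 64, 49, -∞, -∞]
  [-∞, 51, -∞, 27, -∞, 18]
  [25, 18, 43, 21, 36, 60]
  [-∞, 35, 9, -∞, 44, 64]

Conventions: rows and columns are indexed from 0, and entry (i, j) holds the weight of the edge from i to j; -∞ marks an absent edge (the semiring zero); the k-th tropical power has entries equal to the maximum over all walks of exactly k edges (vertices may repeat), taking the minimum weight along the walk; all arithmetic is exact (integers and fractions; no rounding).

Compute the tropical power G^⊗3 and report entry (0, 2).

G^⊗2:
  [68, 34, 68, 49, 31, 34]
  [25, 35, 25, 25, 44, 46]
  [33, 49, 64, 49, 17, 31]
  [25, 27, 9, 27, 25, 46]
  [33, 35, 43, 43, 44, 60]
  [25, 35, 43, 21, 44, 64]
G^⊗3:
  [68, 49, 68, 49, 34, 34]
  [25, 35, 43, 25, 44, 46]
  [33, 49, 64, 49, 31, 46]
  [25, 35, 25, 27, 44, 46]
  [33, 43, 43, 43, 44, 60]
  [33, 35, 43, 43, 44, 64]
Key observation: the optimum is the walk 0->0->0->2, with weight 68 min 68 min 69 = 68.
Optimal value attained by: walk 0->0->0->2.
Answer: (G^⊗3)[0][2] = 68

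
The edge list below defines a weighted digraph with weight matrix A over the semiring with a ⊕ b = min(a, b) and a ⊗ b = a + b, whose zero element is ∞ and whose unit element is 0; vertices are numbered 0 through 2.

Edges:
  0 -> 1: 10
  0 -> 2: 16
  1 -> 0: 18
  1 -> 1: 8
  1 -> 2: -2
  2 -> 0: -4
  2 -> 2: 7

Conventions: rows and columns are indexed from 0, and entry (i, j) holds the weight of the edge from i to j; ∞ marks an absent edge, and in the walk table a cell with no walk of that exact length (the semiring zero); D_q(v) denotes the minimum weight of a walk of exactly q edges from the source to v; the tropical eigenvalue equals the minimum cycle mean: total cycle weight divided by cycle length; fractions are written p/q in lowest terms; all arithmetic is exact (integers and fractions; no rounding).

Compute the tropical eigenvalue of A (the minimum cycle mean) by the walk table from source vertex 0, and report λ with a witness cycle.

q=0: [0, ∞, ∞]
q=1: [∞, 10, 16]
q=2: [12, 18, 8]
q=3: [4, 22, 15]
Optimal cycle mean attained by: cycle 0->1->2->0, total 10 + (-2) + (-4), length 3.
Answer: λ = 4/3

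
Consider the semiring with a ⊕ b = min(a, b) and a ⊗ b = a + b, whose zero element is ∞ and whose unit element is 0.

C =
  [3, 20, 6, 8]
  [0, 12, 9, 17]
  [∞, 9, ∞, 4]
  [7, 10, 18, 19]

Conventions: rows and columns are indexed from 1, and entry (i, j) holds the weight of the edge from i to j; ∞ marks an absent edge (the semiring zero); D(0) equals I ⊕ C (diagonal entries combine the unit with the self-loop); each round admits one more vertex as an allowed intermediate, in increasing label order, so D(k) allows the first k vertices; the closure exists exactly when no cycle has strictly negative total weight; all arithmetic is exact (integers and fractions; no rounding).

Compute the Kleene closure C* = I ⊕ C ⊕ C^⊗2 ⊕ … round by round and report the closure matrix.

D(0):
  [0, 20, 6, 8]
  [0, 0, 9, 17]
  [∞, 9, 0, 4]
  [7, 10, 18, 0]
D(1):
  [0, 20, 6, 8]
  [0, 0, 6, 8]
  [∞, 9, 0, 4]
  [7, 10, 13, 0]
D(2):
  [0, 20, 6, 8]
  [0, 0, 6, 8]
  [9, 9, 0, 4]
  [7, 10, 13, 0]
D(3):
  [0, 15, 6, 8]
  [0, 0, 6, 8]
  [9, 9, 0, 4]
  [7, 10, 13, 0]
D(4):
  [0, 15, 6, 8]
  [0, 0, 6, 8]
  [9, 9, 0, 4]
  [7, 10, 13, 0]
Answer: C* = [[0, 15, 6, 8], [0, 0, 6, 8], [9, 9, 0, 4], [7, 10, 13, 0]]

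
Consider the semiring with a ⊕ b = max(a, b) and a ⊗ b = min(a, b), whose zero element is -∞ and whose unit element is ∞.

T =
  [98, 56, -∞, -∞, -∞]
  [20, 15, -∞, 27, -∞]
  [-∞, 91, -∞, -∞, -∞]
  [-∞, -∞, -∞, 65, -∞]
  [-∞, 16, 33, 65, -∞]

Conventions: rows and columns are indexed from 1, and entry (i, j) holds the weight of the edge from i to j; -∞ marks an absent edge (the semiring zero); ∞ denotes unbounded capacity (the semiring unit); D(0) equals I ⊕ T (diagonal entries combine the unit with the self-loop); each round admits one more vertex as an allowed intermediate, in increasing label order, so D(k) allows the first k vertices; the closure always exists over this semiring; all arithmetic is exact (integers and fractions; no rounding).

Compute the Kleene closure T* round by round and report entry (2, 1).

D(0):
  [∞, 56, -∞, -∞, -∞]
  [20, ∞, -∞, 27, -∞]
  [-∞, 91, ∞, -∞, -∞]
  [-∞, -∞, -∞, ∞, -∞]
  [-∞, 16, 33, 65, ∞]
D(1):
  [∞, 56, -∞, -∞, -∞]
  [20, ∞, -∞, 27, -∞]
  [-∞, 91, ∞, -∞, -∞]
  [-∞, -∞, -∞, ∞, -∞]
  [-∞, 16, 33, 65, ∞]
D(2):
  [∞, 56, -∞, 27, -∞]
  [20, ∞, -∞, 27, -∞]
  [20, 91, ∞, 27, -∞]
  [-∞, -∞, -∞, ∞, -∞]
  [16, 16, 33, 65, ∞]
D(3):
  [∞, 56, -∞, 27, -∞]
  [20, ∞, -∞, 27, -∞]
  [20, 91, ∞, 27, -∞]
  [-∞, -∞, -∞, ∞, -∞]
  [20, 33, 33, 65, ∞]
D(4):
  [∞, 56, -∞, 27, -∞]
  [20, ∞, -∞, 27, -∞]
  [20, 91, ∞, 27, -∞]
  [-∞, -∞, -∞, ∞, -∞]
  [20, 33, 33, 65, ∞]
D(5):
  [∞, 56, -∞, 27, -∞]
  [20, ∞, -∞, 27, -∞]
  [20, 91, ∞, 27, -∞]
  [-∞, -∞, -∞, ∞, -∞]
  [20, 33, 33, 65, ∞]
Answer: T*[2][1] = 20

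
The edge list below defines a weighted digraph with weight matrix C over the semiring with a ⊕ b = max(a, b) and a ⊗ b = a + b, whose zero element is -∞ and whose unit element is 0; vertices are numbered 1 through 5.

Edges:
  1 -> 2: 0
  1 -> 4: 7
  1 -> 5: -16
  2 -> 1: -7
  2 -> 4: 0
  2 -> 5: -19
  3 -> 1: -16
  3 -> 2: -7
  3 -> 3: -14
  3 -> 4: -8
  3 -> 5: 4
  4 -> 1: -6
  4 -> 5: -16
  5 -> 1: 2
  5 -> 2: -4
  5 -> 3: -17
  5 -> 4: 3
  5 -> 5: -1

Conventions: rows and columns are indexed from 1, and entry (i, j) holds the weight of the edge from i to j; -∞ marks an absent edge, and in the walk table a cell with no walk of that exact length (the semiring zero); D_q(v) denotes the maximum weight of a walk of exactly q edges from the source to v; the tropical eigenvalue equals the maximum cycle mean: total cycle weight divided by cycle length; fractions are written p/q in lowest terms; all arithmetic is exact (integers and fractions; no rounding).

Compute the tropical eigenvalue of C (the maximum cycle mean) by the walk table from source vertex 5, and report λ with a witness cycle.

q=0: [-∞, -∞, -∞, -∞, 0]
q=1: [2, -4, -17, 3, -1]
q=2: [1, 2, -18, 9, -2]
q=3: [3, 1, -19, 8, -3]
q=4: [2, 3, -20, 10, -4]
q=5: [4, 2, -21, 9, -5]
Optimal cycle mean attained by: cycle 1->4->1, total 7 + (-6), length 2.
Answer: λ = 1/2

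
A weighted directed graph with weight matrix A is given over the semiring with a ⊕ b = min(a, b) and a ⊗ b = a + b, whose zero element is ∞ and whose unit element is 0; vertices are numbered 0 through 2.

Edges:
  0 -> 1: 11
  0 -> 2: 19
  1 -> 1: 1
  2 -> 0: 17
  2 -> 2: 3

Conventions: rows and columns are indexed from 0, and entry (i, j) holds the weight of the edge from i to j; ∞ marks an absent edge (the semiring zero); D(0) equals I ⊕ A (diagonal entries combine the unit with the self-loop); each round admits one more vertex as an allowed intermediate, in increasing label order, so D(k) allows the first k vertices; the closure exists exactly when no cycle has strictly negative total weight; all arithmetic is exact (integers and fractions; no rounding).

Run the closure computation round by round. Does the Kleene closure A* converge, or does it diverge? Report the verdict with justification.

D(0):
  [0, 11, 19]
  [∞, 0, ∞]
  [17, ∞, 0]
D(1):
  [0, 11, 19]
  [∞, 0, ∞]
  [17, 28, 0]
D(2):
  [0, 11, 19]
  [∞, 0, ∞]
  [17, 28, 0]
D(3):
  [0, 11, 19]
  [∞, 0, ∞]
  [17, 28, 0]
Key observation: every diagonal entry stays at the unit through all rounds, so no improving cycle exists.
Answer: CONVERGES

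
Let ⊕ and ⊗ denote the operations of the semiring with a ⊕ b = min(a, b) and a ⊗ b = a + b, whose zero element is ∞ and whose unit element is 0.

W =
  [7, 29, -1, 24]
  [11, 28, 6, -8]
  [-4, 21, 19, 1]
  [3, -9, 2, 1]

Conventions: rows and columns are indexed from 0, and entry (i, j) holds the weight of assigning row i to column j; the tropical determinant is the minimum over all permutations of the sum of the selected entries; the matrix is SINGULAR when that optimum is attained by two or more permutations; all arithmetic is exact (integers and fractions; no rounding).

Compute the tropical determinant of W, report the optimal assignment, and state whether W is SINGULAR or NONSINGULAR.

σ = (0, 1, 2, 3): 7 + 28 + 19 + 1 = 55
σ = (0, 1, 3, 2): 7 + 28 + 1 + 2 = 38
σ = (0, 2, 1, 3): 7 + 6 + 21 + 1 = 35
σ = (0, 2, 3, 1): 7 + 6 + 1 + (-9) = 5
σ = (0, 3, 1, 2): 7 + (-8) + 21 + 2 = 22
σ = (0, 3, 2, 1): 7 + (-8) + 19 + (-9) = 9
σ = (1, 0, 2, 3): 29 + 11 + 19 + 1 = 60
σ = (1, 0, 3, 2): 29 + 11 + 1 + 2 = 43
σ = (1, 2, 0, 3): 29 + 6 + (-4) + 1 = 32
σ = (1, 2, 3, 0): 29 + 6 + 1 + 3 = 39
σ = (1, 3, 0, 2): 29 + (-8) + (-4) + 2 = 19
σ = (1, 3, 2, 0): 29 + (-8) + 19 + 3 = 43
σ = (2, 0, 1, 3): (-1) + 11 + 21 + 1 = 32
σ = (2, 0, 3, 1): (-1) + 11 + 1 + (-9) = 2
σ = (2, 1, 0, 3): (-1) + 28 + (-4) + 1 = 24
σ = (2, 1, 3, 0): (-1) + 28 + 1 + 3 = 31
σ = (2, 3, 0, 1): (-1) + (-8) + (-4) + (-9) = -22
σ = (2, 3, 1, 0): (-1) + (-8) + 21 + 3 = 15
σ = (3, 0, 1, 2): 24 + 11 + 21 + 2 = 58
σ = (3, 0, 2, 1): 24 + 11 + 19 + (-9) = 45
σ = (3, 1, 0, 2): 24 + 28 + (-4) + 2 = 50
σ = (3, 1, 2, 0): 24 + 28 + 19 + 3 = 74
σ = (3, 2, 0, 1): 24 + 6 + (-4) + (-9) = 17
σ = (3, 2, 1, 0): 24 + 6 + 21 + 3 = 54
Optimal value attained by: σ = (2, 3, 0, 1).
Answer: det⊕(W) = -22; verdict: NONSINGULAR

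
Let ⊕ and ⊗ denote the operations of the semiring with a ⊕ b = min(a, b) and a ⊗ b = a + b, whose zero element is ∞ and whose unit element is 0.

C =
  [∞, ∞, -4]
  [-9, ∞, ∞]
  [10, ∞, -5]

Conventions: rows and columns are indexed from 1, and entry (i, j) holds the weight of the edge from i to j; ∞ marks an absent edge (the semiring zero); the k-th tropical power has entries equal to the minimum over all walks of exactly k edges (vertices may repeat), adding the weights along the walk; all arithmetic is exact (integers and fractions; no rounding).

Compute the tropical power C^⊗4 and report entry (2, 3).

C^⊗2:
  [6, ∞, -9]
  [∞, ∞, -13]
  [5, ∞, -10]
C^⊗3:
  [1, ∞, -14]
  [-3, ∞, -18]
  [0, ∞, -15]
C^⊗4:
  [-4, ∞, -19]
  [-8, ∞, -23]
  [-5, ∞, -20]
Key observation: the optimum is the walk 2->1->3->3->3, with weight (-9) + (-4) + (-5) + (-5) = -23.
Optimal value attained by: walk 2->1->3->3->3.
Answer: (C^⊗4)[2][3] = -23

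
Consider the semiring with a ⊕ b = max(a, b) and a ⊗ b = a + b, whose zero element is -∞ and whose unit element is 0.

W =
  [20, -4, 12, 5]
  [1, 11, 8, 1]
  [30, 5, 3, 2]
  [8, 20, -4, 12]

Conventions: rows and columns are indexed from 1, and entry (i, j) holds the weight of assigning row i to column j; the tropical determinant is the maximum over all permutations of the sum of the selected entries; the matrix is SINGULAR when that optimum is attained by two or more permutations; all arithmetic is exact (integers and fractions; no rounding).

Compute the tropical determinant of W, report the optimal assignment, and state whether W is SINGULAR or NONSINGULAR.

σ = (1, 2, 3, 4): 20 + 11 + 3 + 12 = 46
σ = (1, 2, 4, 3): 20 + 11 + 2 + (-4) = 29
σ = (1, 3, 2, 4): 20 + 8 + 5 + 12 = 45
σ = (1, 3, 4, 2): 20 + 8 + 2 + 20 = 50
σ = (1, 4, 2, 3): 20 + 1 + 5 + (-4) = 22
σ = (1, 4, 3, 2): 20 + 1 + 3 + 20 = 44
σ = (2, 1, 3, 4): (-4) + 1 + 3 + 12 = 12
σ = (2, 1, 4, 3): (-4) + 1 + 2 + (-4) = -5
σ = (2, 3, 1, 4): (-4) + 8 + 30 + 12 = 46
σ = (2, 3, 4, 1): (-4) + 8 + 2 + 8 = 14
σ = (2, 4, 1, 3): (-4) + 1 + 30 + (-4) = 23
σ = (2, 4, 3, 1): (-4) + 1 + 3 + 8 = 8
σ = (3, 1, 2, 4): 12 + 1 + 5 + 12 = 30
σ = (3, 1, 4, 2): 12 + 1 + 2 + 20 = 35
σ = (3, 2, 1, 4): 12 + 11 + 30 + 12 = 65
σ = (3, 2, 4, 1): 12 + 11 + 2 + 8 = 33
σ = (3, 4, 1, 2): 12 + 1 + 30 + 20 = 63
σ = (3, 4, 2, 1): 12 + 1 + 5 + 8 = 26
σ = (4, 1, 2, 3): 5 + 1 + 5 + (-4) = 7
σ = (4, 1, 3, 2): 5 + 1 + 3 + 20 = 29
σ = (4, 2, 1, 3): 5 + 11 + 30 + (-4) = 42
σ = (4, 2, 3, 1): 5 + 11 + 3 + 8 = 27
σ = (4, 3, 1, 2): 5 + 8 + 30 + 20 = 63
σ = (4, 3, 2, 1): 5 + 8 + 5 + 8 = 26
Optimal value attained by: σ = (3, 2, 1, 4).
Answer: det⊕(W) = 65; verdict: NONSINGULAR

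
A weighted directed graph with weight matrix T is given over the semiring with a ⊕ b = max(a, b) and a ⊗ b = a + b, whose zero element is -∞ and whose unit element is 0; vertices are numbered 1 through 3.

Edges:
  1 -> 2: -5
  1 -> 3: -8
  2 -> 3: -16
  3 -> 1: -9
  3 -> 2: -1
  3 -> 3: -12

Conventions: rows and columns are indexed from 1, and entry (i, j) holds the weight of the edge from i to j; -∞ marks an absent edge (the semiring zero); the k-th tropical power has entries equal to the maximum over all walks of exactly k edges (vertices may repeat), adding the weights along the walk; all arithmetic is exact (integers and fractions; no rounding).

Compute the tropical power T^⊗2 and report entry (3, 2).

T^⊗2:
  [-17, -9, -20]
  [-25, -17, -28]
  [-21, -13, -17]
Key observation: the optimum is the walk 3->3->2, with weight (-12) + (-1) = -13.
Optimal value attained by: walk 3->3->2.
Answer: (T^⊗2)[3][2] = -13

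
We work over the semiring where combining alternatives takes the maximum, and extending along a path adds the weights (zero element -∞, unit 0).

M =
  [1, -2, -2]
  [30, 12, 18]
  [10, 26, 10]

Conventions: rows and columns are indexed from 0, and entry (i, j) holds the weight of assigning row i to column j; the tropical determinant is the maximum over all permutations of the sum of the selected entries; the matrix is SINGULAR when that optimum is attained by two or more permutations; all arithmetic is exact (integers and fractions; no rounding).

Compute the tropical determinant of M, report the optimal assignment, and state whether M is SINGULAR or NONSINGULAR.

σ = (0, 1, 2): 1 + 12 + 10 = 23
σ = (0, 2, 1): 1 + 18 + 26 = 45
σ = (1, 0, 2): (-2) + 30 + 10 = 38
σ = (1, 2, 0): (-2) + 18 + 10 = 26
σ = (2, 0, 1): (-2) + 30 + 26 = 54
σ = (2, 1, 0): (-2) + 12 + 10 = 20
Optimal value attained by: σ = (2, 0, 1).
Answer: det⊕(M) = 54; verdict: NONSINGULAR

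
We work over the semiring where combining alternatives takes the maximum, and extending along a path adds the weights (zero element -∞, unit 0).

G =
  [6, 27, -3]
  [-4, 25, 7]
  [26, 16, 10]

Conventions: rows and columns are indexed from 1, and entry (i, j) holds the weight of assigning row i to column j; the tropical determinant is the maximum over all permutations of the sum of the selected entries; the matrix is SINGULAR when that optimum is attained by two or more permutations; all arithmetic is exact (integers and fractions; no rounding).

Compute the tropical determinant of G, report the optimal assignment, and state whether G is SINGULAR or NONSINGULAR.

σ = (1, 2, 3): 6 + 25 + 10 = 41
σ = (1, 3, 2): 6 + 7 + 16 = 29
σ = (2, 1, 3): 27 + (-4) + 10 = 33
σ = (2, 3, 1): 27 + 7 + 26 = 60
σ = (3, 1, 2): (-3) + (-4) + 16 = 9
σ = (3, 2, 1): (-3) + 25 + 26 = 48
Optimal value attained by: σ = (2, 3, 1).
Answer: det⊕(G) = 60; verdict: NONSINGULAR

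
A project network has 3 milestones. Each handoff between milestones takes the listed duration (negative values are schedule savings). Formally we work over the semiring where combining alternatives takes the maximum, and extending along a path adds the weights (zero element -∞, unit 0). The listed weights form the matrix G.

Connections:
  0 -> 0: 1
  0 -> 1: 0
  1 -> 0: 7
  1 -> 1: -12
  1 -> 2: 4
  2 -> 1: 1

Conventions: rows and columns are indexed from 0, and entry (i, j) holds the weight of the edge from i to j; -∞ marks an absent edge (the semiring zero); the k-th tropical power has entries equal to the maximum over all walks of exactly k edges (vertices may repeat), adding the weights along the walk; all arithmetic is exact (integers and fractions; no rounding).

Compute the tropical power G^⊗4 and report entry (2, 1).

G^⊗2:
  [7, 1, 4]
  [8, 7, -8]
  [8, -11, 5]
G^⊗3:
  [8, 7, 5]
  [14, 8, 11]
  [9, 8, -7]
G^⊗4:
  [14, 8, 11]
  [15, 14, 12]
  [15, 9, 12]
Key observation: the optimum is the walk 2->1->0->0->1, with weight 1 + 7 + 1 + 0 = 9.
Optimal value attained by: walk 2->1->0->0->1.
Answer: (G^⊗4)[2][1] = 9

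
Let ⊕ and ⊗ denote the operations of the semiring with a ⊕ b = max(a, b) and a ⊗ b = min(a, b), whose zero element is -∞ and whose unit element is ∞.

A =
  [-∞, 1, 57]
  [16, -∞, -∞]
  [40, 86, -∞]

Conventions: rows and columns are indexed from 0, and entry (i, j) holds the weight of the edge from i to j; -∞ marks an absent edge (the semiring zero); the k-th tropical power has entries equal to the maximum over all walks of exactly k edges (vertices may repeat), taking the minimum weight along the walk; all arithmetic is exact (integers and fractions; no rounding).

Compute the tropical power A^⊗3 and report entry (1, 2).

A^⊗2:
  [40, 57, -∞]
  [-∞, 1, 16]
  [16, 1, 40]
A^⊗3:
  [16, 1, 40]
  [16, 16, -∞]
  [40, 40, 16]
Key observation: no walk of exactly 3 edges connects these vertices, so the entry is the semiring zero.
Answer: (A^⊗3)[1][2] = -∞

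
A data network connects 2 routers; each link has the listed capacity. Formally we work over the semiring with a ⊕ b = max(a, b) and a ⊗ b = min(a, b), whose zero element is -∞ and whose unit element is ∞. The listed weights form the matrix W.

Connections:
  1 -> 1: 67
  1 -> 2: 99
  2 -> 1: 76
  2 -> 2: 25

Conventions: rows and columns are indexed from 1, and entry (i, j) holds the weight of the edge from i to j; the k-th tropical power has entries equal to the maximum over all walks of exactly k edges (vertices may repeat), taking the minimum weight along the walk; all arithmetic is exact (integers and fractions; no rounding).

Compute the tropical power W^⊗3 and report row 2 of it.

W^⊗2:
  [76, 67]
  [67, 76]
W^⊗3:
  [67, 76]
  [76, 67]
Answer: row 2 of W^⊗3 = [76, 67]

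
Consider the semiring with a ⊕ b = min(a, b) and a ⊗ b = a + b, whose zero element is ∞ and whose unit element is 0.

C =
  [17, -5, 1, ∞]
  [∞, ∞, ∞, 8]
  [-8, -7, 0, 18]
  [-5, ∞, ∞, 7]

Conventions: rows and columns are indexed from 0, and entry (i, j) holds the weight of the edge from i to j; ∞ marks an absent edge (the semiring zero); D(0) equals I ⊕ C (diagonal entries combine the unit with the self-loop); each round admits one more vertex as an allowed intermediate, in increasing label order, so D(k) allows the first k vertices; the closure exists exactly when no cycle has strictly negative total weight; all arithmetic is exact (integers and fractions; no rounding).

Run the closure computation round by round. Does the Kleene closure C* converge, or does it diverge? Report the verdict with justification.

D(0):
  [0, -5, 1, ∞]
  [∞, 0, ∞, 8]
  [-8, -7, 0, 18]
  [-5, ∞, ∞, 0]
Detection: at round 1, diagonal entry (2, 2) turns strictly negative.
Key observation: the cycle 2->0->2 has total weight (-8) + 1, which is strictly negative.
Answer: DIVERGES — negative cycle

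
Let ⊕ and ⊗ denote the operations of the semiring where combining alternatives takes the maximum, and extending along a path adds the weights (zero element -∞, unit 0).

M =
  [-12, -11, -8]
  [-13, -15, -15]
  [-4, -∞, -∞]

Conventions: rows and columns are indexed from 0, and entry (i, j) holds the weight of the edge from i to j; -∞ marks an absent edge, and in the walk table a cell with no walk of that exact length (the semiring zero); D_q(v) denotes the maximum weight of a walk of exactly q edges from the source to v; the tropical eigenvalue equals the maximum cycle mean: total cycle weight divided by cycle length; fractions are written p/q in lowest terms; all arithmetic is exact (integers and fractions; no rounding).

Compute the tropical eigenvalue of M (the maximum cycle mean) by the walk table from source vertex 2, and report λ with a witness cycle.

q=0: [-∞, -∞, 0]
q=1: [-4, -∞, -∞]
q=2: [-16, -15, -12]
q=3: [-16, -27, -24]
Optimal cycle mean attained by: cycle 0->2->0, total (-8) + (-4), length 2.
Answer: λ = -6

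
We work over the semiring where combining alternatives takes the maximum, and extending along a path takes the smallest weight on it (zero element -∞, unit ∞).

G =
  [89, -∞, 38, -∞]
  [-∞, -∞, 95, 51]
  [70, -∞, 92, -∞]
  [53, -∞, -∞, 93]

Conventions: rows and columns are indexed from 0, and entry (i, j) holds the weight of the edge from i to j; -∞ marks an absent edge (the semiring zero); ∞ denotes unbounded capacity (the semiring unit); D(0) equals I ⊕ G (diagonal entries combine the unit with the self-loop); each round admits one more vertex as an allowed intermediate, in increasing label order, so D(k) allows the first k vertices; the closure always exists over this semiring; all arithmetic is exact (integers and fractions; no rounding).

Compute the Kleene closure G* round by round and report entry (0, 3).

D(0):
  [∞, -∞, 38, -∞]
  [-∞, ∞, 95, 51]
  [70, -∞, ∞, -∞]
  [53, -∞, -∞, ∞]
D(1):
  [∞, -∞, 38, -∞]
  [-∞, ∞, 95, 51]
  [70, -∞, ∞, -∞]
  [53, -∞, 38, ∞]
D(2):
  [∞, -∞, 38, -∞]
  [-∞, ∞, 95, 51]
  [70, -∞, ∞, -∞]
  [53, -∞, 38, ∞]
D(3):
  [∞, -∞, 38, -∞]
  [70, ∞, 95, 51]
  [70, -∞, ∞, -∞]
  [53, -∞, 38, ∞]
D(4):
  [∞, -∞, 38, -∞]
  [70, ∞, 95, 51]
  [70, -∞, ∞, -∞]
  [53, -∞, 38, ∞]
Answer: G*[0][3] = -∞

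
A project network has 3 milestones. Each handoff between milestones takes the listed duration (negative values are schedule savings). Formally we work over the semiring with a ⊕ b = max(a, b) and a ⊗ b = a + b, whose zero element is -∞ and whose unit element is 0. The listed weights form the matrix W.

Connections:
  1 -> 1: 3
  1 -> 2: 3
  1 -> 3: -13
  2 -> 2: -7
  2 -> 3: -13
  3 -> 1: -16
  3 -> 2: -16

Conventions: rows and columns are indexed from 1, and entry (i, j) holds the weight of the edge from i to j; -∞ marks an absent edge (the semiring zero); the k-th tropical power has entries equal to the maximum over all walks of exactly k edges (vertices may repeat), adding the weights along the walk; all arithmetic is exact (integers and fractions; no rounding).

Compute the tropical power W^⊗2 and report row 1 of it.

W^⊗2:
  [6, 6, -10]
  [-29, -14, -20]
  [-13, -13, -29]
Answer: row 1 of W^⊗2 = [6, 6, -10]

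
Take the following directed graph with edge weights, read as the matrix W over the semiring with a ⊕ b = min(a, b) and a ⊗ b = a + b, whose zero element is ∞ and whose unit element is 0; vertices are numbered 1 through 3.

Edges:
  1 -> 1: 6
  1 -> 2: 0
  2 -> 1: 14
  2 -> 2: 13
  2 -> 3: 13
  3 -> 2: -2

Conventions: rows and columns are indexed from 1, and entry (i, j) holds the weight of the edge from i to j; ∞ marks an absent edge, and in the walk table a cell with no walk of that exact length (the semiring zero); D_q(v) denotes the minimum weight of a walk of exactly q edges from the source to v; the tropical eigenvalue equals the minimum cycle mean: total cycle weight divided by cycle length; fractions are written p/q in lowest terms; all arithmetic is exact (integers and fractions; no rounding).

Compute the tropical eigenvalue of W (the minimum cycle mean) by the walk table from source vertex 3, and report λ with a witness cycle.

q=0: [∞, ∞, 0]
q=1: [∞, -2, ∞]
q=2: [12, 11, 11]
q=3: [18, 9, 24]
Optimal cycle mean attained by: cycle 2->3->2, total 13 + (-2), length 2.
Answer: λ = 11/2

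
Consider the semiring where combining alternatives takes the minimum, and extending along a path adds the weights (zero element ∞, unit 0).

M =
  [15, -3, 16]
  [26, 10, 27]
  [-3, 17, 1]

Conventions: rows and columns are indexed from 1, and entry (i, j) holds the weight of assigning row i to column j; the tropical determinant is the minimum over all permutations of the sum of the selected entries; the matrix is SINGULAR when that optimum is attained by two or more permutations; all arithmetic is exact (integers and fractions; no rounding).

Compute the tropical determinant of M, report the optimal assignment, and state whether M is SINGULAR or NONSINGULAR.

σ = (1, 2, 3): 15 + 10 + 1 = 26
σ = (1, 3, 2): 15 + 27 + 17 = 59
σ = (2, 1, 3): (-3) + 26 + 1 = 24
σ = (2, 3, 1): (-3) + 27 + (-3) = 21
σ = (3, 1, 2): 16 + 26 + 17 = 59
σ = (3, 2, 1): 16 + 10 + (-3) = 23
Optimal value attained by: σ = (2, 3, 1).
Answer: det⊕(M) = 21; verdict: NONSINGULAR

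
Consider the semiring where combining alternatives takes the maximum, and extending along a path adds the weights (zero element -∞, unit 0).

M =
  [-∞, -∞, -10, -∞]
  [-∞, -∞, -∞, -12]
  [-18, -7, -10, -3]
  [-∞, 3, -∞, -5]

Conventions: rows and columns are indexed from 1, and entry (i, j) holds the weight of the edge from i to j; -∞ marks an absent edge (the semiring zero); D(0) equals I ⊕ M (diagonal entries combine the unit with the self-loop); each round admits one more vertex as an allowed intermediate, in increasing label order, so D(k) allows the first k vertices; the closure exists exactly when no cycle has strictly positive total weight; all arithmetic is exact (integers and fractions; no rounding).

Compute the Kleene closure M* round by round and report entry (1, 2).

D(0):
  [0, -∞, -10, -∞]
  [-∞, 0, -∞, -12]
  [-18, -7, 0, -3]
  [-∞, 3, -∞, 0]
D(1):
  [0, -∞, -10, -∞]
  [-∞, 0, -∞, -12]
  [-18, -7, 0, -3]
  [-∞, 3, -∞, 0]
D(2):
  [0, -∞, -10, -∞]
  [-∞, 0, -∞, -12]
  [-18, -7, 0, -3]
  [-∞, 3, -∞, 0]
D(3):
  [0, -17, -10, -13]
  [-∞, 0, -∞, -12]
  [-18, -7, 0, -3]
  [-∞, 3, -∞, 0]
D(4):
  [0, -10, -10, -13]
  [-∞, 0, -∞, -12]
  [-18, 0, 0, -3]
  [-∞, 3, -∞, 0]
Answer: M*[1][2] = -10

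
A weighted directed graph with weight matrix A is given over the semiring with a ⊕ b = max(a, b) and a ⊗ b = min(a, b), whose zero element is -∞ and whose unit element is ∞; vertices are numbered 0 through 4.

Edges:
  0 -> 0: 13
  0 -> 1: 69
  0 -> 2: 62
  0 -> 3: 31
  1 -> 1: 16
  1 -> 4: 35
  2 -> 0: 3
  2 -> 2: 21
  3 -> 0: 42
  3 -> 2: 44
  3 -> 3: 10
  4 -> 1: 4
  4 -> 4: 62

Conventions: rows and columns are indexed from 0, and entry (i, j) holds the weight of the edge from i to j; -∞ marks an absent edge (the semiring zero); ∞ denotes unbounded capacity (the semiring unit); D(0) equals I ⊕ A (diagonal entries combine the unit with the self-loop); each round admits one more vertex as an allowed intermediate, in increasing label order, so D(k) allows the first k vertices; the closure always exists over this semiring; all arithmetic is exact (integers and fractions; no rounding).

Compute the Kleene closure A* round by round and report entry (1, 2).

D(0):
  [∞, 69, 62, 31, -∞]
  [-∞, ∞, -∞, -∞, 35]
  [3, -∞, ∞, -∞, -∞]
  [42, -∞, 44, ∞, -∞]
  [-∞, 4, -∞, -∞, ∞]
D(1):
  [∞, 69, 62, 31, -∞]
  [-∞, ∞, -∞, -∞, 35]
  [3, 3, ∞, 3, -∞]
  [42, 42, 44, ∞, -∞]
  [-∞, 4, -∞, -∞, ∞]
D(2):
  [∞, 69, 62, 31, 35]
  [-∞, ∞, -∞, -∞, 35]
  [3, 3, ∞, 3, 3]
  [42, 42, 44, ∞, 35]
  [-∞, 4, -∞, -∞, ∞]
D(3):
  [∞, 69, 62, 31, 35]
  [-∞, ∞, -∞, -∞, 35]
  [3, 3, ∞, 3, 3]
  [42, 42, 44, ∞, 35]
  [-∞, 4, -∞, -∞, ∞]
D(4):
  [∞, 69, 62, 31, 35]
  [-∞, ∞, -∞, -∞, 35]
  [3, 3, ∞, 3, 3]
  [42, 42, 44, ∞, 35]
  [-∞, 4, -∞, -∞, ∞]
D(5):
  [∞, 69, 62, 31, 35]
  [-∞, ∞, -∞, -∞, 35]
  [3, 3, ∞, 3, 3]
  [42, 42, 44, ∞, 35]
  [-∞, 4, -∞, -∞, ∞]
Answer: A*[1][2] = -∞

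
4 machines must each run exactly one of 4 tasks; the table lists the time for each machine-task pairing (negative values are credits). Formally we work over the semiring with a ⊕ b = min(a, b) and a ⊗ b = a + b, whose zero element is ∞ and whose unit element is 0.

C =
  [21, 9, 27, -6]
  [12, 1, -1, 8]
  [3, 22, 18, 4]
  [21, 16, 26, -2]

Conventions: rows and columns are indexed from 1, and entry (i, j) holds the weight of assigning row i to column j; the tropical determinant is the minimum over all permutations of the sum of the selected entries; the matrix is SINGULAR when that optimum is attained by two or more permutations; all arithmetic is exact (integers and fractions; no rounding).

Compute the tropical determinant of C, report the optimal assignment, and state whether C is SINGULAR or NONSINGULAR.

σ = (1, 2, 3, 4): 21 + 1 + 18 + (-2) = 38
σ = (1, 2, 4, 3): 21 + 1 + 4 + 26 = 52
σ = (1, 3, 2, 4): 21 + (-1) + 22 + (-2) = 40
σ = (1, 3, 4, 2): 21 + (-1) + 4 + 16 = 40
σ = (1, 4, 2, 3): 21 + 8 + 22 + 26 = 77
σ = (1, 4, 3, 2): 21 + 8 + 18 + 16 = 63
σ = (2, 1, 3, 4): 9 + 12 + 18 + (-2) = 37
σ = (2, 1, 4, 3): 9 + 12 + 4 + 26 = 51
σ = (2, 3, 1, 4): 9 + (-1) + 3 + (-2) = 9
σ = (2, 3, 4, 1): 9 + (-1) + 4 + 21 = 33
σ = (2, 4, 1, 3): 9 + 8 + 3 + 26 = 46
σ = (2, 4, 3, 1): 9 + 8 + 18 + 21 = 56
σ = (3, 1, 2, 4): 27 + 12 + 22 + (-2) = 59
σ = (3, 1, 4, 2): 27 + 12 + 4 + 16 = 59
σ = (3, 2, 1, 4): 27 + 1 + 3 + (-2) = 29
σ = (3, 2, 4, 1): 27 + 1 + 4 + 21 = 53
σ = (3, 4, 1, 2): 27 + 8 + 3 + 16 = 54
σ = (3, 4, 2, 1): 27 + 8 + 22 + 21 = 78
σ = (4, 1, 2, 3): (-6) + 12 + 22 + 26 = 54
σ = (4, 1, 3, 2): (-6) + 12 + 18 + 16 = 40
σ = (4, 2, 1, 3): (-6) + 1 + 3 + 26 = 24
σ = (4, 2, 3, 1): (-6) + 1 + 18 + 21 = 34
σ = (4, 3, 1, 2): (-6) + (-1) + 3 + 16 = 12
σ = (4, 3, 2, 1): (-6) + (-1) + 22 + 21 = 36
Optimal value attained by: σ = (2, 3, 1, 4).
Answer: det⊕(C) = 9; verdict: NONSINGULAR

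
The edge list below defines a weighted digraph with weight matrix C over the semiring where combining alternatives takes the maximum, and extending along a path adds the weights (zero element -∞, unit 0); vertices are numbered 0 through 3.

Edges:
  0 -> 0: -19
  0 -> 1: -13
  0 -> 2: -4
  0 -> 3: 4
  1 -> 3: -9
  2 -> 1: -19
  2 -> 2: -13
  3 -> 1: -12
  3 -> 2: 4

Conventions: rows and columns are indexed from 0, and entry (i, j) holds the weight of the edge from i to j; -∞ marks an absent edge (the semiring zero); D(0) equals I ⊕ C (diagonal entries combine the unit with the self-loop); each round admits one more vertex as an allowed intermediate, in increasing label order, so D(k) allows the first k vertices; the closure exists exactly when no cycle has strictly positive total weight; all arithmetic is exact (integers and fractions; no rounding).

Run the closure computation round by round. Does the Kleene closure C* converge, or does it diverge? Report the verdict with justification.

D(0):
  [0, -13, -4, 4]
  [-∞, 0, -∞, -9]
  [-∞, -19, 0, -∞]
  [-∞, -12, 4, 0]
D(1):
  [0, -13, -4, 4]
  [-∞, 0, -∞, -9]
  [-∞, -19, 0, -∞]
  [-∞, -12, 4, 0]
D(2):
  [0, -13, -4, 4]
  [-∞, 0, -∞, -9]
  [-∞, -19, 0, -28]
  [-∞, -12, 4, 0]
D(3):
  [0, -13, -4, 4]
  [-∞, 0, -∞, -9]
  [-∞, -19, 0, -28]
  [-∞, -12, 4, 0]
D(4):
  [0, -8, 8, 4]
  [-∞, 0, -5, -9]
  [-∞, -19, 0, -28]
  [-∞, -12, 4, 0]
Key observation: every diagonal entry stays at the unit through all rounds, so no improving cycle exists.
Answer: CONVERGES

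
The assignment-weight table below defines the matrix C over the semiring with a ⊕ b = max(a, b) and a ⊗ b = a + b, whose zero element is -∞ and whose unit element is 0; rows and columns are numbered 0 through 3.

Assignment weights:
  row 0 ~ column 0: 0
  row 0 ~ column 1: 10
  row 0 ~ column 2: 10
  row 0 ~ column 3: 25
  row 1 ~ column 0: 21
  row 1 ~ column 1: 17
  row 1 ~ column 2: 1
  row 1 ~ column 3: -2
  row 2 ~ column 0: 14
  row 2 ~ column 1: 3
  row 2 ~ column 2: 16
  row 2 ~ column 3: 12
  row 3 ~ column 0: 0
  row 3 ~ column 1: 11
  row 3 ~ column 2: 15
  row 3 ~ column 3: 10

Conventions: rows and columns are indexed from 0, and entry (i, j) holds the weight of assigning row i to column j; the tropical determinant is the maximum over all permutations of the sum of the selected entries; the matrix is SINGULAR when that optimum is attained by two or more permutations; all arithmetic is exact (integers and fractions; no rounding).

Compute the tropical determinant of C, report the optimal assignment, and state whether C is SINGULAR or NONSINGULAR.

σ = (0, 1, 2, 3): 0 + 17 + 16 + 10 = 43
σ = (0, 1, 3, 2): 0 + 17 + 12 + 15 = 44
σ = (0, 2, 1, 3): 0 + 1 + 3 + 10 = 14
σ = (0, 2, 3, 1): 0 + 1 + 12 + 11 = 24
σ = (0, 3, 1, 2): 0 + (-2) + 3 + 15 = 16
σ = (0, 3, 2, 1): 0 + (-2) + 16 + 11 = 25
σ = (1, 0, 2, 3): 10 + 21 + 16 + 10 = 57
σ = (1, 0, 3, 2): 10 + 21 + 12 + 15 = 58
σ = (1, 2, 0, 3): 10 + 1 + 14 + 10 = 35
σ = (1, 2, 3, 0): 10 + 1 + 12 + 0 = 23
σ = (1, 3, 0, 2): 10 + (-2) + 14 + 15 = 37
σ = (1, 3, 2, 0): 10 + (-2) + 16 + 0 = 24
σ = (2, 0, 1, 3): 10 + 21 + 3 + 10 = 44
σ = (2, 0, 3, 1): 10 + 21 + 12 + 11 = 54
σ = (2, 1, 0, 3): 10 + 17 + 14 + 10 = 51
σ = (2, 1, 3, 0): 10 + 17 + 12 + 0 = 39
σ = (2, 3, 0, 1): 10 + (-2) + 14 + 11 = 33
σ = (2, 3, 1, 0): 10 + (-2) + 3 + 0 = 11
σ = (3, 0, 1, 2): 25 + 21 + 3 + 15 = 64
σ = (3, 0, 2, 1): 25 + 21 + 16 + 11 = 73
σ = (3, 1, 0, 2): 25 + 17 + 14 + 15 = 71
σ = (3, 1, 2, 0): 25 + 17 + 16 + 0 = 58
σ = (3, 2, 0, 1): 25 + 1 + 14 + 11 = 51
σ = (3, 2, 1, 0): 25 + 1 + 3 + 0 = 29
Optimal value attained by: σ = (3, 0, 2, 1).
Answer: det⊕(C) = 73; verdict: NONSINGULAR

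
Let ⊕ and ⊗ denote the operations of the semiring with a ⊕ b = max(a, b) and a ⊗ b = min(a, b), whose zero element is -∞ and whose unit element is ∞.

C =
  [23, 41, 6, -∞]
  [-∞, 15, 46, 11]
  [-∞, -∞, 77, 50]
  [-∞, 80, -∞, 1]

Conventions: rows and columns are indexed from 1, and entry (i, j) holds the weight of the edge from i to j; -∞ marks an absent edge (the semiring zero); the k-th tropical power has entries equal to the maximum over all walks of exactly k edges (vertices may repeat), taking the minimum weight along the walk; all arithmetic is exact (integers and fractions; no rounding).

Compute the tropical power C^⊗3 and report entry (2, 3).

C^⊗2:
  [23, 23, 41, 11]
  [-∞, 15, 46, 46]
  [-∞, 50, 77, 50]
  [-∞, 15, 46, 11]
C^⊗3:
  [23, 23, 41, 41]
  [-∞, 46, 46, 46]
  [-∞, 50, 77, 50]
  [-∞, 15, 46, 46]
Key observation: the optimum is the walk 2->3->3->3, with weight 46 min 77 min 77 = 46.
Optimal value attained by: walk 2->3->3->3.
Answer: (C^⊗3)[2][3] = 46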